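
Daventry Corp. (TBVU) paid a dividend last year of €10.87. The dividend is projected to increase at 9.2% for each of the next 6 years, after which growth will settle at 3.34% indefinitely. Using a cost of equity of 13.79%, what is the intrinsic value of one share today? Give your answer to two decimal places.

Two-stage DDM. Project D₁…D_6 at 0.092, terminal growth 0.0334, discount at r = 0.1379.
D_1 = 11.8700
D_2 = 12.9621
D_3 = 14.1546
D_4 = 15.4568
D_5 = 16.8788
D_6 = 18.4317
Terminal value at t=6: TV = D_7/(r−g) = 19.0473/(0.1379−0.0334) = 182.2710
P₀ = 11.8700/(1+0.1379)^1 + 12.9621/(1+0.1379)^2 + 14.1546/(1+0.1379)^3 + 15.4568/(1+0.1379)^4 + 16.8788/(1+0.1379)^5 + 18.4317/(1+0.1379)^6 + 182.2710/(1+0.1379)^6 = 140.5708

€140.57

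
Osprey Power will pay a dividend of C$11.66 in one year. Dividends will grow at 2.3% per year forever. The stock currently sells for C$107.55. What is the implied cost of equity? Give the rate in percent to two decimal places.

13.14%

Rearranging the constant-growth DDM: r = D₁/P₀ + g.
r = 11.6600 / 107.55 + 0.023 = 0.10841 + 0.023 = 0.13141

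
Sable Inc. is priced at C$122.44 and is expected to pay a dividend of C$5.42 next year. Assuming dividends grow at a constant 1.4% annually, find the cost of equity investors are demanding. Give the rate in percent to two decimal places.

5.83%

Rearranging the constant-growth DDM: r = D₁/P₀ + g.
r = 5.4200 / 122.44 + 0.014 = 0.04427 + 0.014 = 0.05827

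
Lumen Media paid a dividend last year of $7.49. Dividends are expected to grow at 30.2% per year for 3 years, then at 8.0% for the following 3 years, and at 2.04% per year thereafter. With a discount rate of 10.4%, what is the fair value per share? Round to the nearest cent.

Three-stage DDM. Project D₁…D_6; terminal Gordon value at t=6 with g = 0.0204; discount at r = 0.104.
D_1 = 9.7520
D_2 = 12.6971
D_3 = 16.5316
D_4 = 17.8541
D_5 = 19.2825
D_6 = 20.8250
TV_6 = 21.2499/(0.104−0.0204) = 254.1852
P₀ = Σ Dₜ/(1+r)ᵗ + TV_6/(1+r)^6 = 207.2050

$207.20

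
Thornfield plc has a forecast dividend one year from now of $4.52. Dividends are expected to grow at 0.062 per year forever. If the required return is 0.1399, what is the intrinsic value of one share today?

$58.02

Gordon growth model: P₀ = D₁/(r − g), with D₁ = 4.52 given directly.
P₀ = 4.5200 / (0.1399 − 0.062) = 4.5200 / 0.0779 = 58.0231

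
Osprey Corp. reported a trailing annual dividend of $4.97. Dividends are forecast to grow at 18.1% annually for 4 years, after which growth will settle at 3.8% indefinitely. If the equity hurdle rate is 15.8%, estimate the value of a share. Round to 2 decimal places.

$67.40

Two-stage DDM. Project D₁…D_4 at 0.181, terminal growth 0.038, discount at r = 0.158.
D_1 = 5.8696
D_2 = 6.9320
D_3 = 8.1866
D_4 = 9.6684
Terminal value at t=4: TV = D_5/(r−g) = 10.0358/(0.158−0.038) = 83.6319
P₀ = 5.8696/(1+0.158)^1 + 6.9320/(1+0.158)^2 + 8.1866/(1+0.158)^3 + 9.6684/(1+0.158)^4 + 83.6319/(1+0.158)^4 = 67.3960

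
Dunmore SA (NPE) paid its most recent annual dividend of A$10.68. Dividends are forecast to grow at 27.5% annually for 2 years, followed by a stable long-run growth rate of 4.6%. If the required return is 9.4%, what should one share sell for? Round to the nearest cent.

Two-stage DDM. Project D₁…D_2 at 0.275, terminal growth 0.046, discount at r = 0.094.
D_1 = 13.6170
D_2 = 17.3617
Terminal value at t=2: TV = D_3/(r−g) = 18.1603/(0.094−0.046) = 378.3398
P₀ = 13.6170/(1+0.094)^1 + 17.3617/(1+0.094)^2 + 378.3398/(1+0.094)^2 = 343.0700

A$343.07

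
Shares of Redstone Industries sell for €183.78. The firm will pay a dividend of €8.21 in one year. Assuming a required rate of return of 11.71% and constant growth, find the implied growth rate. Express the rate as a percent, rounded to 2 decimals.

7.24%

From P₀ = D₁/(r − g), the implied growth is g = r − D₁/P₀.
g = 0.1171 − 8.21/183.78 = 0.1171 − 0.04467 = 0.07243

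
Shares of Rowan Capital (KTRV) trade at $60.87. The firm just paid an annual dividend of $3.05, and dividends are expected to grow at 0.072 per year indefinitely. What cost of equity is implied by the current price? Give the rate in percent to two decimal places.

Rearranging the constant-growth DDM: r = D₁/P₀ + g.
D₁ = 3.05 × (1 + 0.072) = 3.2696.
r = 3.2696 / 60.87 + 0.072 = 0.05371 + 0.072 = 0.12571

12.57%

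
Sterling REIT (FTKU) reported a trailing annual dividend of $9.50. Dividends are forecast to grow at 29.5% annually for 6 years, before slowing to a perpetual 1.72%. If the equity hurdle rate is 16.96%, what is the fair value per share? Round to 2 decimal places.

$199.47

Two-stage DDM. Project D₁…D_6 at 0.295, terminal growth 0.0172, discount at r = 0.1696.
D_1 = 12.3025
D_2 = 15.9317
D_3 = 20.6316
D_4 = 26.7179
D_5 = 34.5997
D_6 = 44.8066
Terminal value at t=6: TV = D_7/(r−g) = 45.5773/(0.1696−0.0172) = 299.0636
P₀ = 12.3025/(1+0.1696)^1 + 15.9317/(1+0.1696)^2 + 20.6316/(1+0.1696)^3 + 26.7179/(1+0.1696)^4 + 34.5997/(1+0.1696)^5 + 44.8066/(1+0.1696)^6 + 299.0636/(1+0.1696)^6 = 199.4749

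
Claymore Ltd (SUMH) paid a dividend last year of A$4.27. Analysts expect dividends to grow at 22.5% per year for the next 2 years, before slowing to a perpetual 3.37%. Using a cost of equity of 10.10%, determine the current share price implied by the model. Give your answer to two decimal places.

A$91.23

Two-stage DDM. Project D₁…D_2 at 0.225, terminal growth 0.0337, discount at r = 0.101.
D_1 = 5.2307
D_2 = 6.4077
Terminal value at t=2: TV = D_3/(r−g) = 6.6236/(0.101−0.0337) = 98.4191
P₀ = 5.2307/(1+0.101)^1 + 6.4077/(1+0.101)^2 + 98.4191/(1+0.101)^2 = 91.2273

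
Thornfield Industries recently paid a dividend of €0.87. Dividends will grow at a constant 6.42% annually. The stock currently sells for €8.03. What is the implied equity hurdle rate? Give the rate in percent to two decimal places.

Rearranging the constant-growth DDM: r = D₁/P₀ + g.
D₁ = 0.87 × (1 + 0.0642) = 0.9259.
r = 0.9259 / 8.03 + 0.0642 = 0.11530 + 0.0642 = 0.17950

17.95%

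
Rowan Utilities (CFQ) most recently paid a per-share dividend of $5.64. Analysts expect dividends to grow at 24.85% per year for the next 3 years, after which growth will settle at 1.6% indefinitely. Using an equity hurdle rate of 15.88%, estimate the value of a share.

Two-stage DDM. Project D₁…D_3 at 0.2485, terminal growth 0.016, discount at r = 0.1588.
D_1 = 7.0415
D_2 = 8.7914
D_3 = 10.9760
Terminal value at t=3: TV = D_4/(r−g) = 11.1516/(0.1588−0.016) = 78.0927
P₀ = 7.0415/(1+0.1588)^1 + 8.7914/(1+0.1588)^2 + 10.9760/(1+0.1588)^3 + 78.0927/(1+0.1588)^3 = 69.8635

$69.86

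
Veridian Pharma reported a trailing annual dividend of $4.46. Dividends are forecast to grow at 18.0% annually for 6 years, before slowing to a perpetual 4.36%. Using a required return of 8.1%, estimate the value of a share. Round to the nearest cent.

$247.31

Two-stage DDM. Project D₁…D_6 at 0.18, terminal growth 0.0436, discount at r = 0.081.
D_1 = 5.2628
D_2 = 6.2101
D_3 = 7.3279
D_4 = 8.6469
D_5 = 10.2034
D_6 = 12.0400
Terminal value at t=6: TV = D_7/(r−g) = 12.5650/(0.081−0.0436) = 335.9614
P₀ = 5.2628/(1+0.081)^1 + 6.2101/(1+0.081)^2 + 7.3279/(1+0.081)^3 + 8.6469/(1+0.081)^4 + 10.2034/(1+0.081)^5 + 12.0400/(1+0.081)^6 + 335.9614/(1+0.081)^6 = 247.3138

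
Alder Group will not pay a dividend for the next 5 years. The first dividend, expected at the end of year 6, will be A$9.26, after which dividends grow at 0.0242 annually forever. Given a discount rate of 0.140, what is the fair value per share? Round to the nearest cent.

A$41.53

Deferred-dividend DDM. At t=5 the remaining stream is a growing perpetuity with first payment D_6 = 9.26.
V_5 = D_6/(r−g) = 9.26/(0.14−0.0242) = 79.9655
P₀ = V_5/(1+r)^5 = 79.9655/(1+0.14)^5 = 41.5316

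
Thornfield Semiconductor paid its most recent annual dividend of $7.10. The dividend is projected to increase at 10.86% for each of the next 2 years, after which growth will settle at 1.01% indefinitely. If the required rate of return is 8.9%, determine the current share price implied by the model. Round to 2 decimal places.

Two-stage DDM. Project D₁…D_2 at 0.1086, terminal growth 0.0101, discount at r = 0.089.
D_1 = 7.8711
D_2 = 8.7259
Terminal value at t=2: TV = D_3/(r−g) = 8.8140/(0.089−0.0101) = 111.7109
P₀ = 7.8711/(1+0.089)^1 + 8.7259/(1+0.089)^2 + 111.7109/(1+0.089)^2 = 108.7832

$108.78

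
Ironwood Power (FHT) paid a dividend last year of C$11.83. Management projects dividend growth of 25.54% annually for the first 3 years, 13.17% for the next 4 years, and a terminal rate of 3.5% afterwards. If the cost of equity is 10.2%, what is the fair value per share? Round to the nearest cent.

Three-stage DDM. Project D₁…D_7; terminal Gordon value at t=7 with g = 0.035; discount at r = 0.102.
D_1 = 14.8514
D_2 = 18.6444
D_3 = 23.4062
D_4 = 26.4888
D_5 = 29.9774
D_6 = 33.9254
D_7 = 38.3934
TV_7 = 39.7372/(0.102−0.035) = 593.0918
P₀ = Σ Dₜ/(1+r)ᵗ + TV_7/(1+r)^7 = 421.6256

C$421.63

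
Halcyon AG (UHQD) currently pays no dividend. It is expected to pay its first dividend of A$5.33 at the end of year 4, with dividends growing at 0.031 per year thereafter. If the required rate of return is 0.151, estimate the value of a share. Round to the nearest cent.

A$29.13

Deferred-dividend DDM. At t=3 the remaining stream is a growing perpetuity with first payment D_4 = 5.33.
V_3 = D_4/(r−g) = 5.33/(0.151−0.031) = 44.4167
P₀ = V_3/(1+r)^3 = 44.4167/(1+0.151)^3 = 29.1286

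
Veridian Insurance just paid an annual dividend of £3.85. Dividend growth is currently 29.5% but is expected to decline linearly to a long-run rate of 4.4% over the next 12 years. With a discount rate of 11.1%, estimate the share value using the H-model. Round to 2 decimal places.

H-model: P₀ = D₀[(1+g_L) + H(g_S−g_L)]/(r−g_L), with H = 12/2 = 6.
P₀ = 3.85 × [(1+0.044) + 6×(0.295−0.044)] / (0.111−0.044)
   = 3.85 × 2.5500 / 0.067 = 146.5299

£146.53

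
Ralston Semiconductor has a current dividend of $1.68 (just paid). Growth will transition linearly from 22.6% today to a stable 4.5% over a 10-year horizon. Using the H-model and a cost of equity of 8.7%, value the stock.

H-model: P₀ = D₀[(1+g_L) + H(g_S−g_L)]/(r−g_L), with H = 10/2 = 5.
P₀ = 1.68 × [(1+0.045) + 5×(0.226−0.045)] / (0.087−0.045)
   = 1.68 × 1.9500 / 0.042 = 78.0000

$78.00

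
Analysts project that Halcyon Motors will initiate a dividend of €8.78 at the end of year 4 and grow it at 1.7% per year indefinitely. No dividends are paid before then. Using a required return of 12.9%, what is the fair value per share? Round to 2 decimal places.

€54.47

Deferred-dividend DDM. At t=3 the remaining stream is a growing perpetuity with first payment D_4 = 8.78.
V_3 = D_4/(r−g) = 8.78/(0.129−0.017) = 78.3929
P₀ = V_3/(1+r)^3 = 78.3929/(1+0.129)^3 = 54.4747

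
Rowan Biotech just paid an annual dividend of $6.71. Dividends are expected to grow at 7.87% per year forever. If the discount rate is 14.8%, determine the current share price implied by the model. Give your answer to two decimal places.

$104.45

Gordon growth model: P₀ = D₁/(r − g). D₁ = 6.71 × (1 + 0.0787) = 7.2381.
P₀ = 7.2381 / (0.148 − 0.0787) = 7.2381 / 0.0693 = 104.4456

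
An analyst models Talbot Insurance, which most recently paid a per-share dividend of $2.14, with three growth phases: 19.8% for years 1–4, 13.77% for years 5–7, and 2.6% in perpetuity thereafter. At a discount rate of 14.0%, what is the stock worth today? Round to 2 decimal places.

Three-stage DDM. Project D₁…D_7; terminal Gordon value at t=7 with g = 0.026; discount at r = 0.14.
D_1 = 2.5637
D_2 = 3.0713
D_3 = 3.6795
D_4 = 4.4080
D_5 = 5.0150
D_6 = 5.7055
D_7 = 6.4912
TV_7 = 6.6600/(0.14−0.026) = 58.4207
P₀ = Σ Dₜ/(1+r)ᵗ + TV_7/(1+r)^7 = 40.8508

$40.85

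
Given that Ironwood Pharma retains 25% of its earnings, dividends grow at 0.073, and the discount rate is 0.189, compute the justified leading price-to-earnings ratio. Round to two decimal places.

6.47

Payout ratio b = 1 − 0.25 = 0.75.
Justified leading P/E = b/(r−g) = 0.75/(0.189−0.073) = 6.4655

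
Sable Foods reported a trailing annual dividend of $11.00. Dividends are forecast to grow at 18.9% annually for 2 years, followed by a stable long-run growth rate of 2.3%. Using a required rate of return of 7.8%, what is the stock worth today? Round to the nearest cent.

Two-stage DDM. Project D₁…D_2 at 0.189, terminal growth 0.023, discount at r = 0.078.
D_1 = 13.0790
D_2 = 15.5509
Terminal value at t=2: TV = D_3/(r−g) = 15.9086/(0.078−0.023) = 289.2473
P₀ = 13.0790/(1+0.078)^1 + 15.5509/(1+0.078)^2 + 289.2473/(1+0.078)^2 = 274.4186

$274.42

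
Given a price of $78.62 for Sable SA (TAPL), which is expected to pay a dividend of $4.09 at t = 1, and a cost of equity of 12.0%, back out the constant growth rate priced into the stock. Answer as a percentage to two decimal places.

6.80%

From P₀ = D₁/(r − g), the implied growth is g = r − D₁/P₀.
g = 0.12 − 4.09/78.62 = 0.12 − 0.05202 = 0.06798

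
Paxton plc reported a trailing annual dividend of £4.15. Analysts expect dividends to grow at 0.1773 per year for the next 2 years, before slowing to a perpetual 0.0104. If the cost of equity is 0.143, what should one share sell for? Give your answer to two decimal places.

Two-stage DDM. Project D₁…D_2 at 0.1773, terminal growth 0.0104, discount at r = 0.143.
D_1 = 4.8858
D_2 = 5.7520
Terminal value at t=2: TV = D_3/(r−g) = 5.8119/(0.143−0.0104) = 43.8301
P₀ = 4.8858/(1+0.143)^1 + 5.7520/(1+0.143)^2 + 43.8301/(1+0.143)^2 = 42.2264

£42.23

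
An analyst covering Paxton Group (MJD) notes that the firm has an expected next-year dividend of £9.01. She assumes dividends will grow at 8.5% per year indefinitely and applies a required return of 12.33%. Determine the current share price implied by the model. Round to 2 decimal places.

£235.25

Gordon growth model: P₀ = D₁/(r − g), with D₁ = 9.01 given directly.
P₀ = 9.0100 / (0.1233 − 0.085) = 9.0100 / 0.0383 = 235.2480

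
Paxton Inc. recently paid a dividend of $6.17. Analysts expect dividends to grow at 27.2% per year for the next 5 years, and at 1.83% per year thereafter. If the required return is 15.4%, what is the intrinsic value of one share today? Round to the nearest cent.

Two-stage DDM. Project D₁…D_5 at 0.272, terminal growth 0.0183, discount at r = 0.154.
D_1 = 7.8482
D_2 = 9.9830
D_3 = 12.6983
D_4 = 16.1523
D_5 = 20.5457
Terminal value at t=5: TV = D_6/(r−g) = 20.9217/(0.154−0.0183) = 154.1759
P₀ = 7.8482/(1+0.154)^1 + 9.9830/(1+0.154)^2 + 12.6983/(1+0.154)^3 + 16.1523/(1+0.154)^4 + 20.5457/(1+0.154)^5 + 154.1759/(1+0.154)^5 = 117.0402

$117.04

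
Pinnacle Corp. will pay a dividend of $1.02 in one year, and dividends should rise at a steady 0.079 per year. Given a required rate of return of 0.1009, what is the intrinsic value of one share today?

Gordon growth model: P₀ = D₁/(r − g), with D₁ = 1.02 given directly.
P₀ = 1.0200 / (0.1009 − 0.079) = 1.0200 / 0.0219 = 46.5753

$46.58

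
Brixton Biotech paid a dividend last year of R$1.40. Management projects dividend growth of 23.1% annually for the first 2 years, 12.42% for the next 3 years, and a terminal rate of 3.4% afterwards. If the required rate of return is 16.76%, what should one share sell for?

R$18.11

Three-stage DDM. Project D₁…D_5; terminal Gordon value at t=5 with g = 0.034; discount at r = 0.1676.
D_1 = 1.7234
D_2 = 2.1215
D_3 = 2.3850
D_4 = 2.6812
D_5 = 3.0142
TV_5 = 3.1167/(0.1676−0.034) = 23.3286
P₀ = Σ Dₜ/(1+r)ᵗ + TV_5/(1+r)^5 = 18.1124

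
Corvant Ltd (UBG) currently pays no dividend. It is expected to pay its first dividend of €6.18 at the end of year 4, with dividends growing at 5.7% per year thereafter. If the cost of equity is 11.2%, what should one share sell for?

€81.72

Deferred-dividend DDM. At t=3 the remaining stream is a growing perpetuity with first payment D_4 = 6.18.
V_3 = D_4/(r−g) = 6.18/(0.112−0.057) = 112.3636
P₀ = V_3/(1+r)^3 = 112.3636/(1+0.112)^3 = 81.7168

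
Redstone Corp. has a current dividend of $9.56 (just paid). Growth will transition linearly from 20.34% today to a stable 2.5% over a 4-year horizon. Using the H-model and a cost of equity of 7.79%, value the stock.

H-model: P₀ = D₀[(1+g_L) + H(g_S−g_L)]/(r−g_L), with H = 4/2 = 2.
P₀ = 9.56 × [(1+0.025) + 2×(0.2034−0.025)] / (0.0779−0.025)
   = 9.56 × 1.3818 / 0.0529 = 249.7166

$249.72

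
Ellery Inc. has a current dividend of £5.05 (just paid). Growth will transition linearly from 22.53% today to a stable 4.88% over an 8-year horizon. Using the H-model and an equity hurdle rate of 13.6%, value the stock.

H-model: P₀ = D₀[(1+g_L) + H(g_S−g_L)]/(r−g_L), with H = 8/2 = 4.
P₀ = 5.05 × [(1+0.0488) + 4×(0.2253−0.0488)] / (0.136−0.0488)
   = 5.05 × 1.7548 / 0.0872 = 101.6255

£101.63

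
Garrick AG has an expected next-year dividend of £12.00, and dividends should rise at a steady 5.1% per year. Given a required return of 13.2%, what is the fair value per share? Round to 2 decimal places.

£148.15

Gordon growth model: P₀ = D₁/(r − g), with D₁ = 12.00 given directly.
P₀ = 12.0000 / (0.132 − 0.051) = 12.0000 / 0.081 = 148.1481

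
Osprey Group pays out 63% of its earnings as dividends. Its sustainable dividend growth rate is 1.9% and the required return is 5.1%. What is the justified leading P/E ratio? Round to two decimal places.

Justified leading P/E = b/(r−g) = 0.63/(0.051−0.019) = 19.6875

19.69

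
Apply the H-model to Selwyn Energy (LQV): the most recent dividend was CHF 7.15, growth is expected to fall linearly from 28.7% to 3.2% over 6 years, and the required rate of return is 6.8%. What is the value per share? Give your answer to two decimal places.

CHF 356.90

H-model: P₀ = D₀[(1+g_L) + H(g_S−g_L)]/(r−g_L), with H = 6/2 = 3.
P₀ = 7.15 × [(1+0.032) + 3×(0.287−0.032)] / (0.068−0.032)
   = 7.15 × 1.7970 / 0.036 = 356.9042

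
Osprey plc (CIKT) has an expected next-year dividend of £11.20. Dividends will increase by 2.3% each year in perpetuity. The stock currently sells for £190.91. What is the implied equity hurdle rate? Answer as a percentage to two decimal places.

8.17%

Rearranging the constant-growth DDM: r = D₁/P₀ + g.
r = 11.2000 / 190.91 + 0.023 = 0.05867 + 0.023 = 0.08167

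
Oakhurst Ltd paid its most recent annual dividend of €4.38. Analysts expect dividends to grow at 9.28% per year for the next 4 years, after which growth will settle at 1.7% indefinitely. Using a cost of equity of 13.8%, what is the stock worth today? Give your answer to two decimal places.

Two-stage DDM. Project D₁…D_4 at 0.0928, terminal growth 0.017, discount at r = 0.138.
D_1 = 4.7865
D_2 = 5.2306
D_3 = 5.7161
D_4 = 6.2465
Terminal value at t=4: TV = D_5/(r−g) = 6.3527/(0.138−0.017) = 52.5016
P₀ = 4.7865/(1+0.138)^1 + 5.2306/(1+0.138)^2 + 5.7161/(1+0.138)^3 + 6.2465/(1+0.138)^4 + 52.5016/(1+0.138)^4 = 47.1523

€47.15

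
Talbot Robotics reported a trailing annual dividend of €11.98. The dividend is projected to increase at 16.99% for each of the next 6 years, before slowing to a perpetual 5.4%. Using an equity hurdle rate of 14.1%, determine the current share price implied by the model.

Two-stage DDM. Project D₁…D_6 at 0.1699, terminal growth 0.054, discount at r = 0.141.
D_1 = 14.0154
D_2 = 16.3966
D_3 = 19.1824
D_4 = 22.4415
D_5 = 26.2543
D_6 = 30.7149
Terminal value at t=6: TV = D_7/(r−g) = 32.3735/(0.141−0.054) = 372.1094
P₀ = 14.0154/(1+0.141)^1 + 16.3966/(1+0.141)^2 + 19.1824/(1+0.141)^3 + 22.4415/(1+0.141)^4 + 26.2543/(1+0.141)^5 + 30.7149/(1+0.141)^6 + 372.1094/(1+0.141)^6 = 247.1666

€247.17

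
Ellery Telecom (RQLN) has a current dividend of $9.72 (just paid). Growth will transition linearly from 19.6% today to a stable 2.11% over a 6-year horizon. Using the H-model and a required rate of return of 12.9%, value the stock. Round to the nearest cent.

H-model: P₀ = D₀[(1+g_L) + H(g_S−g_L)]/(r−g_L), with H = 6/2 = 3.
P₀ = 9.72 × [(1+0.0211) + 3×(0.196−0.0211)] / (0.129−0.0211)
   = 9.72 × 1.5458 / 0.1079 = 139.2509

$139.25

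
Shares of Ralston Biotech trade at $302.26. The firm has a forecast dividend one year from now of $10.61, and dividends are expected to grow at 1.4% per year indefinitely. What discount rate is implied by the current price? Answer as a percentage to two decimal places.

Rearranging the constant-growth DDM: r = D₁/P₀ + g.
r = 10.6100 / 302.26 + 0.014 = 0.03510 + 0.014 = 0.04910

4.91%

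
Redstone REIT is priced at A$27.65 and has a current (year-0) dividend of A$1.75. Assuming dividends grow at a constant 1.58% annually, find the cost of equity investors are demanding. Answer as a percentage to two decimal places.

Rearranging the constant-growth DDM: r = D₁/P₀ + g.
D₁ = 1.75 × (1 + 0.0158) = 1.7776.
r = 1.7776 / 27.65 + 0.0158 = 0.06429 + 0.0158 = 0.08009

8.01%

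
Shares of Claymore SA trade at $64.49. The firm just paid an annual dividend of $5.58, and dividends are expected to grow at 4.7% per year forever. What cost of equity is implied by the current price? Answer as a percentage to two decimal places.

Rearranging the constant-growth DDM: r = D₁/P₀ + g.
D₁ = 5.58 × (1 + 0.047) = 5.8423.
r = 5.8423 / 64.49 + 0.047 = 0.09059 + 0.047 = 0.13759

13.76%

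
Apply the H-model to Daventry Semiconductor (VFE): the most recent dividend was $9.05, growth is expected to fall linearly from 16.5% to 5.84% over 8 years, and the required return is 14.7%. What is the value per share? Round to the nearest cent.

H-model: P₀ = D₀[(1+g_L) + H(g_S−g_L)]/(r−g_L), with H = 8/2 = 4.
P₀ = 9.05 × [(1+0.0584) + 4×(0.165−0.0584)] / (0.147−0.0584)
   = 9.05 × 1.4848 / 0.0886 = 151.6641

$151.66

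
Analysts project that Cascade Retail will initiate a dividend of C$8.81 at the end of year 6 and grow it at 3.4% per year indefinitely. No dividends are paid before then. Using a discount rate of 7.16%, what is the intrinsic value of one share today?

C$165.82

Deferred-dividend DDM. At t=5 the remaining stream is a growing perpetuity with first payment D_6 = 8.81.
V_5 = D_6/(r−g) = 8.81/(0.0716−0.034) = 234.3085
P₀ = V_5/(1+r)^5 = 234.3085/(1+0.0716)^5 = 165.8153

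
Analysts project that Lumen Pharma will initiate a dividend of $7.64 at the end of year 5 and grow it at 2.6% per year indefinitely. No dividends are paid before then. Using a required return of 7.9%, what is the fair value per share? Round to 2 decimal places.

Deferred-dividend DDM. At t=4 the remaining stream is a growing perpetuity with first payment D_5 = 7.64.
V_4 = D_5/(r−g) = 7.64/(0.079−0.026) = 144.1509
P₀ = V_4/(1+r)^4 = 144.1509/(1+0.079)^4 = 106.3486

$106.35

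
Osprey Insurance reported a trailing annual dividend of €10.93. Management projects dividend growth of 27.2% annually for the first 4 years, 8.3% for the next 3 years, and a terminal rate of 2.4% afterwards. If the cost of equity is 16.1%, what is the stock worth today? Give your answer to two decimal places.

€191.94

Three-stage DDM. Project D₁…D_7; terminal Gordon value at t=7 with g = 0.024; discount at r = 0.161.
D_1 = 13.9030
D_2 = 17.6846
D_3 = 22.4948
D_4 = 28.6133
D_5 = 30.9883
D_6 = 33.5603
D_7 = 36.3458
TV_7 = 37.2181/(0.161−0.024) = 271.6648
P₀ = Σ Dₜ/(1+r)ᵗ + TV_7/(1+r)^7 = 191.9395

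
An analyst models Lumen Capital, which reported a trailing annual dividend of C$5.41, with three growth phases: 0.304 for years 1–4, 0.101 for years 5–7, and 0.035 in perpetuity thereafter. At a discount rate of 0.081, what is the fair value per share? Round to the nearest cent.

C$343.32

Three-stage DDM. Project D₁…D_7; terminal Gordon value at t=7 with g = 0.035; discount at r = 0.081.
D_1 = 7.0546
D_2 = 9.1993
D_3 = 11.9958
D_4 = 15.6426
D_5 = 17.2225
D_6 = 18.9619
D_7 = 20.8771
TV_7 = 21.6078/(0.081−0.035) = 469.7341
P₀ = Σ Dₜ/(1+r)ᵗ + TV_7/(1+r)^7 = 343.3184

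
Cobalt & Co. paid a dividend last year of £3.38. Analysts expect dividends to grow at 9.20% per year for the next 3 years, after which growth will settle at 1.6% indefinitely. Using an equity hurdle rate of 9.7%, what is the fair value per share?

£51.87

Two-stage DDM. Project D₁…D_3 at 0.092, terminal growth 0.016, discount at r = 0.097.
D_1 = 3.6910
D_2 = 4.0305
D_3 = 4.4013
Terminal value at t=3: TV = D_4/(r−g) = 4.4718/(0.097−0.016) = 55.2069
P₀ = 3.6910/(1+0.097)^1 + 4.0305/(1+0.097)^2 + 4.4013/(1+0.097)^3 + 55.2069/(1+0.097)^3 = 51.8668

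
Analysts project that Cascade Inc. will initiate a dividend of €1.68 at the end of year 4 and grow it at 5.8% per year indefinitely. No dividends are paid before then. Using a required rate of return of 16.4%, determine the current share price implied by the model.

€10.05

Deferred-dividend DDM. At t=3 the remaining stream is a growing perpetuity with first payment D_4 = 1.68.
V_3 = D_4/(r−g) = 1.68/(0.164−0.058) = 15.8491
P₀ = V_3/(1+r)^3 = 15.8491/(1+0.164)^3 = 10.0495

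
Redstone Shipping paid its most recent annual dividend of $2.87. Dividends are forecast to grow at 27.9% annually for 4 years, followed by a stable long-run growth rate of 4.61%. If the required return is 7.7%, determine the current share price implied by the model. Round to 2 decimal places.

$211.22

Two-stage DDM. Project D₁…D_4 at 0.279, terminal growth 0.0461, discount at r = 0.077.
D_1 = 3.6707
D_2 = 4.6949
D_3 = 6.0047
D_4 = 7.6801
Terminal value at t=4: TV = D_5/(r−g) = 8.0341/(0.077−0.0461) = 260.0033
P₀ = 3.6707/(1+0.077)^1 + 4.6949/(1+0.077)^2 + 6.0047/(1+0.077)^3 + 7.6801/(1+0.077)^4 + 260.0033/(1+0.077)^4 = 211.2192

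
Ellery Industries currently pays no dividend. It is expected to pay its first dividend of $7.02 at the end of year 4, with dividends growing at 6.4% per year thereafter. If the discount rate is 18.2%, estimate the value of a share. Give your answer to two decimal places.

$36.02

Deferred-dividend DDM. At t=3 the remaining stream is a growing perpetuity with first payment D_4 = 7.02.
V_3 = D_4/(r−g) = 7.02/(0.182−0.064) = 59.4915
P₀ = V_3/(1+r)^3 = 59.4915/(1+0.182)^3 = 36.0249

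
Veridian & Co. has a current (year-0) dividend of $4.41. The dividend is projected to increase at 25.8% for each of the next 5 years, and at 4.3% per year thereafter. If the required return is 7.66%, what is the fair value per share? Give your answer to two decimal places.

$334.24

Two-stage DDM. Project D₁…D_5 at 0.258, terminal growth 0.043, discount at r = 0.0766.
D_1 = 5.5478
D_2 = 6.9791
D_3 = 8.7797
D_4 = 11.0449
D_5 = 13.8945
Terminal value at t=5: TV = D_6/(r−g) = 14.4919/(0.0766−0.043) = 431.3073
P₀ = 5.5478/(1+0.0766)^1 + 6.9791/(1+0.0766)^2 + 8.7797/(1+0.0766)^3 + 11.0449/(1+0.0766)^4 + 13.8945/(1+0.0766)^5 + 431.3073/(1+0.0766)^5 = 334.2432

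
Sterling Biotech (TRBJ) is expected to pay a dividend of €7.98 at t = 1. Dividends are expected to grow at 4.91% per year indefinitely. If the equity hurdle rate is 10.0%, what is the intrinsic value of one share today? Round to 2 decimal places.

€156.78

Gordon growth model: P₀ = D₁/(r − g), with D₁ = 7.98 given directly.
P₀ = 7.9800 / (0.1 − 0.0491) = 7.9800 / 0.0509 = 156.7780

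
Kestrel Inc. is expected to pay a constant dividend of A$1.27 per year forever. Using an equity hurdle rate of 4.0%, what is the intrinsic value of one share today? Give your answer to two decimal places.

Zero-growth DDM (perpetuity): P₀ = D/r = 1.27 / 0.04 = 31.7500

A$31.75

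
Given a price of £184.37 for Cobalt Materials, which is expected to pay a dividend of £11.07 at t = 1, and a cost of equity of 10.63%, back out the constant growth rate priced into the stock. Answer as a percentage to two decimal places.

From P₀ = D₁/(r − g), the implied growth is g = r − D₁/P₀.
g = 0.1063 − 11.07/184.37 = 0.1063 − 0.06004 = 0.04626

4.63%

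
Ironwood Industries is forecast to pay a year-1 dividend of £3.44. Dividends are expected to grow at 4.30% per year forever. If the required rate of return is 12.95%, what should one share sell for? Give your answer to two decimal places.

Gordon growth model: P₀ = D₁/(r − g), with D₁ = 3.44 given directly.
P₀ = 3.4400 / (0.1295 − 0.043) = 3.4400 / 0.0865 = 39.7688

£39.77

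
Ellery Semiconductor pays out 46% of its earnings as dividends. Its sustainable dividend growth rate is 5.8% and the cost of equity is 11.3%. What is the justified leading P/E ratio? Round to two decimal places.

8.36

Justified leading P/E = b/(r−g) = 0.46/(0.113−0.058) = 8.3636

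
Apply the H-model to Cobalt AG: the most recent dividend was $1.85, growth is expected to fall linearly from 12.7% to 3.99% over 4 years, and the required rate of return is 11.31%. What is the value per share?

H-model: P₀ = D₀[(1+g_L) + H(g_S−g_L)]/(r−g_L), with H = 4/2 = 2.
P₀ = 1.85 × [(1+0.0399) + 2×(0.127−0.0399)] / (0.1131−0.0399)
   = 1.85 × 1.2141 / 0.0732 = 30.6842

$30.68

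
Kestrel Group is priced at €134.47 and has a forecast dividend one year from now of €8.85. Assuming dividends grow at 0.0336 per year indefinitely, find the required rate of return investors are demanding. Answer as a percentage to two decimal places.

Rearranging the constant-growth DDM: r = D₁/P₀ + g.
r = 8.8500 / 134.47 + 0.0336 = 0.06581 + 0.0336 = 0.09941

9.94%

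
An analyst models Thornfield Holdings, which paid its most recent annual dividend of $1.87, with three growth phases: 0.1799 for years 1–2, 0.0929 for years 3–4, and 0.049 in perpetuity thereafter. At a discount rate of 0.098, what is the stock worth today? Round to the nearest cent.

$54.26

Three-stage DDM. Project D₁…D_4; terminal Gordon value at t=4 with g = 0.049; discount at r = 0.098.
D_1 = 2.2064
D_2 = 2.6033
D_3 = 2.8452
D_4 = 3.1095
TV_4 = 3.2619/(0.098−0.049) = 66.5690
P₀ = Σ Dₜ/(1+r)ᵗ + TV_4/(1+r)^4 = 54.2573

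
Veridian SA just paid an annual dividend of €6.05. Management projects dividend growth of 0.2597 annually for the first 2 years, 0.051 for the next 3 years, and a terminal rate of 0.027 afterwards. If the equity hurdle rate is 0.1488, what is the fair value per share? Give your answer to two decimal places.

Three-stage DDM. Project D₁…D_5; terminal Gordon value at t=5 with g = 0.027; discount at r = 0.1488.
D_1 = 7.6212
D_2 = 9.6004
D_3 = 10.0900
D_4 = 10.6046
D_5 = 11.1455
TV_5 = 11.4464/(0.1488−0.027) = 93.9769
P₀ = Σ Dₜ/(1+r)ᵗ + TV_5/(1+r)^5 = 79.1902

€79.19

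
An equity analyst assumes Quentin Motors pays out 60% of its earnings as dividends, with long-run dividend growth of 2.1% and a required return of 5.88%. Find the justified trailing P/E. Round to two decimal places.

16.21

Justified trailing P/E = b(1+g)/(r−g) = 0.60×(1+0.021)/(0.0588−0.021) = 16.2063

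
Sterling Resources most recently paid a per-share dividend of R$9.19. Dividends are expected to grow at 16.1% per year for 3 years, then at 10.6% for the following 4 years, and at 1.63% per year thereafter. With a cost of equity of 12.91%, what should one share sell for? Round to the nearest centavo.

Three-stage DDM. Project D₁…D_7; terminal Gordon value at t=7 with g = 0.0163; discount at r = 0.1291.
D_1 = 10.6696
D_2 = 12.3874
D_3 = 14.3818
D_4 = 15.9062
D_5 = 17.5923
D_6 = 19.4571
D_7 = 21.5195
TV_7 = 21.8703/(0.1291−0.0163) = 193.8856
P₀ = Σ Dₜ/(1+r)ᵗ + TV_7/(1+r)^7 = 149.9933

R$149.99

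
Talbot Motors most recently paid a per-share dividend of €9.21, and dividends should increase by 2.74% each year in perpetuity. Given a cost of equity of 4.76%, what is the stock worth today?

Gordon growth model: P₀ = D₁/(r − g). D₁ = 9.21 × (1 + 0.0274) = 9.4624.
P₀ = 9.4624 / (0.0476 − 0.0274) = 9.4624 / 0.0202 = 468.4334

€468.43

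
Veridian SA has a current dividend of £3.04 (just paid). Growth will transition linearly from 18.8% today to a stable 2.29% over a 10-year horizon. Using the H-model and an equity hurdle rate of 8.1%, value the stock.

H-model: P₀ = D₀[(1+g_L) + H(g_S−g_L)]/(r−g_L), with H = 10/2 = 5.
P₀ = 3.04 × [(1+0.0229) + 5×(0.188−0.0229)] / (0.081−0.0229)
   = 3.04 × 1.8484 / 0.0581 = 96.7149

£96.71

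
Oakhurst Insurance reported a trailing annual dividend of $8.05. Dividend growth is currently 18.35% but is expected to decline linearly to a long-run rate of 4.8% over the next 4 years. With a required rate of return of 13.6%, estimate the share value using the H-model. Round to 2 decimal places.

$120.66

H-model: P₀ = D₀[(1+g_L) + H(g_S−g_L)]/(r−g_L), with H = 4/2 = 2.
P₀ = 8.05 × [(1+0.048) + 2×(0.1835−0.048)] / (0.136−0.048)
   = 8.05 × 1.3190 / 0.088 = 120.6585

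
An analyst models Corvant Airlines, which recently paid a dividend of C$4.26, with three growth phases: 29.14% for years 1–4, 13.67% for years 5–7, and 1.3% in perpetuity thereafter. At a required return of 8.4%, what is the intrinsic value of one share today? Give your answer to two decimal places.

Three-stage DDM. Project D₁…D_7; terminal Gordon value at t=7 with g = 0.013; discount at r = 0.084.
D_1 = 5.5014
D_2 = 7.1045
D_3 = 9.1747
D_4 = 11.8482
D_5 = 13.4679
D_6 = 15.3089
D_7 = 17.4016
TV_7 = 17.6279/(0.084−0.013) = 248.2798
P₀ = Σ Dₜ/(1+r)ᵗ + TV_7/(1+r)^7 = 196.4010

C$196.40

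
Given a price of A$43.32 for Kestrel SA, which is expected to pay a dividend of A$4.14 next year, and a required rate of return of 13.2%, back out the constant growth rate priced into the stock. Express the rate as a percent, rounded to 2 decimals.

From P₀ = D₁/(r − g), the implied growth is g = r − D₁/P₀.
g = 0.132 − 4.14/43.32 = 0.132 − 0.09557 = 0.03643

3.64%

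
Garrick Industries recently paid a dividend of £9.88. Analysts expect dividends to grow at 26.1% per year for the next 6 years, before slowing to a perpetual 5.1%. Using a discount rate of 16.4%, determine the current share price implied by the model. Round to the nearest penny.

Two-stage DDM. Project D₁…D_6 at 0.261, terminal growth 0.051, discount at r = 0.164.
D_1 = 12.4587
D_2 = 15.7104
D_3 = 19.8108
D_4 = 24.9814
D_5 = 31.5016
D_6 = 39.7235
Terminal value at t=6: TV = D_7/(r−g) = 41.7494/(0.164−0.051) = 369.4637
P₀ = 12.4587/(1+0.164)^1 + 15.7104/(1+0.164)^2 + 19.8108/(1+0.164)^3 + 24.9814/(1+0.164)^4 + 31.5016/(1+0.164)^5 + 39.7235/(1+0.164)^6 + 369.4637/(1+0.164)^6 = 227.7254

£227.73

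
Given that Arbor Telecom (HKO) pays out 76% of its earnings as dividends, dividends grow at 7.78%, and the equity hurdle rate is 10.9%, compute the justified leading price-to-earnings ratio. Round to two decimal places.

24.36

Justified leading P/E = b/(r−g) = 0.76/(0.109−0.0778) = 24.3590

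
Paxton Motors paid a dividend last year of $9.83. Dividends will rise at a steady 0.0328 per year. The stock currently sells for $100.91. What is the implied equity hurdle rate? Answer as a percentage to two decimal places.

13.34%

Rearranging the constant-growth DDM: r = D₁/P₀ + g.
D₁ = 9.83 × (1 + 0.0328) = 10.1524.
r = 10.1524 / 100.91 + 0.0328 = 0.10061 + 0.0328 = 0.13341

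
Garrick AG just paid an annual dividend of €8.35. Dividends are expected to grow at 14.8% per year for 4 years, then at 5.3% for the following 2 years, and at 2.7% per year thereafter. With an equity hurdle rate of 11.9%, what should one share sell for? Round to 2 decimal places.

Three-stage DDM. Project D₁…D_6; terminal Gordon value at t=6 with g = 0.027; discount at r = 0.119.
D_1 = 9.5858
D_2 = 11.0045
D_3 = 12.6332
D_4 = 14.5029
D_5 = 15.2715
D_6 = 16.0809
TV_6 = 16.5151/(0.119−0.027) = 179.5120
P₀ = Σ Dₜ/(1+r)ᵗ + TV_6/(1+r)^6 = 143.9510

€143.95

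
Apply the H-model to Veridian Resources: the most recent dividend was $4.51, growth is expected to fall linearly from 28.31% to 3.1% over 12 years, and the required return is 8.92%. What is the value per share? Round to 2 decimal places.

H-model: P₀ = D₀[(1+g_L) + H(g_S−g_L)]/(r−g_L), with H = 12/2 = 6.
P₀ = 4.51 × [(1+0.031) + 6×(0.2831−0.031)] / (0.0892−0.031)
   = 4.51 × 2.5436 / 0.0582 = 197.1071

$197.11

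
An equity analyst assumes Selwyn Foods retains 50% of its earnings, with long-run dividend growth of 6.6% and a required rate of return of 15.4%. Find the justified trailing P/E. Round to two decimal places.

6.06

Payout ratio b = 1 − 0.50 = 0.50.
Justified trailing P/E = b(1+g)/(r−g) = 0.50×(1+0.066)/(0.154−0.066) = 6.0568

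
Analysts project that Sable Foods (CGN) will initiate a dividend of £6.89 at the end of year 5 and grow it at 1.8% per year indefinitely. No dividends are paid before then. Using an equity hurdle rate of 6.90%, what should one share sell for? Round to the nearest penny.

Deferred-dividend DDM. At t=4 the remaining stream is a growing perpetuity with first payment D_5 = 6.89.
V_4 = D_5/(r−g) = 6.89/(0.069−0.018) = 135.0980
P₀ = V_4/(1+r)^4 = 135.0980/(1+0.069)^4 = 103.4518

£103.45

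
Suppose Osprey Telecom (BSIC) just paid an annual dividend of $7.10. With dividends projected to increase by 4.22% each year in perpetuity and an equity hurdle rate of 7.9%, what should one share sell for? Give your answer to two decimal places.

Gordon growth model: P₀ = D₁/(r − g). D₁ = 7.10 × (1 + 0.0422) = 7.3996.
P₀ = 7.3996 / (0.079 − 0.0422) = 7.3996 / 0.0368 = 201.0766

$201.08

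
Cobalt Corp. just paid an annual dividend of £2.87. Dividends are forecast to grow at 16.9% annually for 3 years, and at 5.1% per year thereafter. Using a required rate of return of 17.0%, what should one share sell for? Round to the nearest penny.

£33.88

Two-stage DDM. Project D₁…D_3 at 0.169, terminal growth 0.051, discount at r = 0.17.
D_1 = 3.3550
D_2 = 3.9220
D_3 = 4.5849
Terminal value at t=3: TV = D_4/(r−g) = 4.8187/(0.17−0.051) = 40.4931
P₀ = 3.3550/(1+0.17)^1 + 3.9220/(1+0.17)^2 + 4.5849/(1+0.17)^3 + 40.4931/(1+0.17)^3 = 33.8780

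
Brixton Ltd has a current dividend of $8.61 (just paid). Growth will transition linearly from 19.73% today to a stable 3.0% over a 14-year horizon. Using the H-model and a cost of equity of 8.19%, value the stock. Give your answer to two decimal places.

$365.15

H-model: P₀ = D₀[(1+g_L) + H(g_S−g_L)]/(r−g_L), with H = 14/2 = 7.
P₀ = 8.61 × [(1+0.03) + 7×(0.1973−0.03)] / (0.0819−0.03)
   = 8.61 × 2.2011 / 0.0519 = 365.1536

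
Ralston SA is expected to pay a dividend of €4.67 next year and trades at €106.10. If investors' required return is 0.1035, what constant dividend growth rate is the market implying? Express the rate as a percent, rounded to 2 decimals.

From P₀ = D₁/(r − g), the implied growth is g = r − D₁/P₀.
g = 0.1035 − 4.67/106.10 = 0.1035 − 0.04402 = 0.05948

5.95%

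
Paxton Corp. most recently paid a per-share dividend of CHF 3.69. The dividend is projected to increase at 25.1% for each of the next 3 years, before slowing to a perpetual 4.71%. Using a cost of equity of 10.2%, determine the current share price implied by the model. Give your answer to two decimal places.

Two-stage DDM. Project D₁…D_3 at 0.251, terminal growth 0.0471, discount at r = 0.102.
D_1 = 4.6162
D_2 = 5.7749
D_3 = 7.2243
Terminal value at t=3: TV = D_4/(r−g) = 7.5646/(0.102−0.0471) = 137.7889
P₀ = 4.6162/(1+0.102)^1 + 5.7749/(1+0.102)^2 + 7.2243/(1+0.102)^3 + 137.7889/(1+0.102)^3 = 117.3027

CHF 117.30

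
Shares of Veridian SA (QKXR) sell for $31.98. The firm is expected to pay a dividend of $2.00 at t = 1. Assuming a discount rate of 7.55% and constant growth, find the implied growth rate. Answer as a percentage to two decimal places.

1.30%

From P₀ = D₁/(r − g), the implied growth is g = r − D₁/P₀.
g = 0.0755 − 2.00/31.98 = 0.0755 − 0.06254 = 0.01296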